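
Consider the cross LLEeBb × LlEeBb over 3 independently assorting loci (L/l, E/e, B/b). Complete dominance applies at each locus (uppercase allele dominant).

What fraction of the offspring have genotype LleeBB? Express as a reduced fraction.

P(LleeBB) = 1/32

LLEeBb gametes: LEB×2, LEb×2, LeB×2, Leb×2
LlEeBb gametes: LEB×1, LEb×1, LeB×1, Leb×1, lEB×1, lEb×1, leB×1, leb×1
LLEeBb×LlEeBb grid (8·8=64): LLEEBB=2 LLEEBb=4 LLEEbb=2 LLEeBB=4 LLEeBb=8 LLEebb=4 LLeeBB=2 LLeeBb=4 LLeebb=2 LlEEBB=2 LlEEBb=4 LlEEbb=2 LlEeBB=4 LlEeBb=8 LlEebb=4 LleeBB=2 LleeBb=4 Lleebb=2
LleeBB hits 2/64; gcd=2; 2÷2/64÷2 = 1/32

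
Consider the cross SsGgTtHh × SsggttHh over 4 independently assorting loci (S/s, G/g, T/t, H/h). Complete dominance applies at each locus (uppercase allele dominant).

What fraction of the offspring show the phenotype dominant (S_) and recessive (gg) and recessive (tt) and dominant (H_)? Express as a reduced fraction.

SsGgTtHh gametes: SGTH×1, SGTh×1, SGtH×1, SGth×1, SgTH×1, SgTh×1, SgtH×1, Sgth×1, sGTH×1, sGTh×1, sGtH×1, sGth×1, sgTH×1, sgTh×1, sgtH×1, sgth×1
SsggttHh gametes: SgtH×4, Sgth×4, sgtH×4, sgth×4
SsGgTtHh×SsggttHh grid (16·16=256): SSGgTtHH=4 SSGgTtHh=8 SSGgTthh=4 SSGgttHH=4 SSGgttHh=8 SSGgtthh=4 SSggTtHH=4 SSggTtHh=8 SSggTthh=4 SSggttHH=4 SSggttHh=8 SSggtthh=4 SsGgTtHH=8 SsGgTtHh=16 SsGgTthh=8 SsGgttHH=8 SsGgttHh=16 SsGgtthh=8 SsggTtHH=8 SsggTtHh=16 SsggTthh=8 SsggttHH=8 SsggttHh=16 Ssggtthh=8 ssGgTtHH=4 ssGgTtHh=8 ssGgTthh=4 ssGgttHH=4 ssGgttHh=8 ssGgtthh=4 ssggTtHH=4 ssggTtHh=8 ssggTthh=4 ssggttHH=4 ssggttHh=8 ssggtthh=4
S_ gg tt H_ hits 36/256; gcd=4; 36÷4/256÷4 = 9/64

P(S_ gg tt H_) = 9/64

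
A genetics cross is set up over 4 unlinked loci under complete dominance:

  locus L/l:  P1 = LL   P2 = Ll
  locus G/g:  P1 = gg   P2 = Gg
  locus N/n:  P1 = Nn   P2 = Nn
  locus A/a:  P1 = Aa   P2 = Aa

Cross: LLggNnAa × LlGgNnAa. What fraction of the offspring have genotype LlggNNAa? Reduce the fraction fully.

LLggNnAa gametes: LgNA×4, LgNa×4, LgnA×4, Lgna×4
LlGgNnAa gametes: LGNA×1, LGNa×1, LGnA×1, LGna×1, LgNA×1, LgNa×1, LgnA×1, Lgna×1, lGNA×1, lGNa×1, lGnA×1, lGna×1, lgNA×1, lgNa×1, lgnA×1, lgna×1
LLggNnAa×LlGgNnAa grid (16·16=256): LLGgNNAA=4 LLGgNNAa=8 LLGgNNaa=4 LLGgNnAA=8 LLGgNnAa=16 LLGgNnaa=8 LLGgnnAA=4 LLGgnnAa=8 LLGgnnaa=4 LLggNNAA=4 LLggNNAa=8 LLggNNaa=4 LLggNnAA=8 LLggNnAa=16 LLggNnaa=8 LLggnnAA=4 LLggnnAa=8 LLggnnaa=4 LlGgNNAA=4 LlGgNNAa=8 LlGgNNaa=4 LlGgNnAA=8 LlGgNnAa=16 LlGgNnaa=8 LlGgnnAA=4 LlGgnnAa=8 LlGgnnaa=4 LlggNNAA=4 LlggNNAa=8 LlggNNaa=4 LlggNnAA=8 LlggNnAa=16 LlggNnaa=8 LlggnnAA=4 LlggnnAa=8 Llggnnaa=4
LlggNNAa hits 8/256; gcd=8; 8÷8/256÷8 = 1/32

P(LlggNNAa) = 1/32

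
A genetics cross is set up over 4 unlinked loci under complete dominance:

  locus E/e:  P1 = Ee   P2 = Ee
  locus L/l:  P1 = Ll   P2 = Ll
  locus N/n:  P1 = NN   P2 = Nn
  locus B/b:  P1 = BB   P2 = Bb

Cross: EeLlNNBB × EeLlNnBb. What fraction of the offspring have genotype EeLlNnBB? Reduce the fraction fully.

P(EeLlNnBB) = 1/16

EeLlNNBB gametes: ELNB×4, ElNB×4, eLNB×4, elNB×4
EeLlNnBb gametes: ELNB×1, ELNb×1, ELnB×1, ELnb×1, ElNB×1, ElNb×1, ElnB×1, Elnb×1, eLNB×1, eLNb×1, eLnB×1, eLnb×1, elNB×1, elNb×1, elnB×1, elnb×1
EeLlNNBB×EeLlNnBb grid (16·16=256): EELLNNBB=4 EELLNNBb=4 EELLNnBB=4 EELLNnBb=4 EELlNNBB=8 EELlNNBb=8 EELlNnBB=8 EELlNnBb=8 EEllNNBB=4 EEllNNBb=4 EEllNnBB=4 EEllNnBb=4 EeLLNNBB=8 EeLLNNBb=8 EeLLNnBB=8 EeLLNnBb=8 EeLlNNBB=16 EeLlNNBb=16 EeLlNnBB=16 EeLlNnBb=16 EellNNBB=8 EellNNBb=8 EellNnBB=8 EellNnBb=8 eeLLNNBB=4 eeLLNNBb=4 eeLLNnBB=4 eeLLNnBb=4 eeLlNNBB=8 eeLlNNBb=8 eeLlNnBB=8 eeLlNnBb=8 eellNNBB=4 eellNNBb=4 eellNnBB=4 eellNnBb=4
EeLlNnBB hits 16/256; gcd=16; 16÷16/256÷16 = 1/16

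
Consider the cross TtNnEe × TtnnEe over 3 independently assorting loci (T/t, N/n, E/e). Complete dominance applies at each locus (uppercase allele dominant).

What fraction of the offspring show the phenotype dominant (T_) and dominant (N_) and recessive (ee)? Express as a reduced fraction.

P(T_ N_ ee) = 3/32

TtNnEe gametes: TNE×1, TNe×1, TnE×1, Tne×1, tNE×1, tNe×1, tnE×1, tne×1
TtnnEe gametes: TnE×2, Tne×2, tnE×2, tne×2
TtNnEe×TtnnEe grid (8·8=64): TTNnEE=2 TTNnEe=4 TTNnee=2 TTnnEE=2 TTnnEe=4 TTnnee=2 TtNnEE=4 TtNnEe=8 TtNnee=4 TtnnEE=4 TtnnEe=8 Ttnnee=4 ttNnEE=2 ttNnEe=4 ttNnee=2 ttnnEE=2 ttnnEe=4 ttnnee=2
T_ N_ ee hits 6/64; gcd=2; 6÷2/64÷2 = 3/32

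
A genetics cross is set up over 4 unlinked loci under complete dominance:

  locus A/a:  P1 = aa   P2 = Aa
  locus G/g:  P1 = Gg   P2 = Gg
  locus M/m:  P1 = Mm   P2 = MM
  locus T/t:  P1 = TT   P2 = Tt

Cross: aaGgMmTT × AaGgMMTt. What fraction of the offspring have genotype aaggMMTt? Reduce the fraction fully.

aaGgMmTT gametes: aGMT×4, aGmT×4, agMT×4, agmT×4
AaGgMMTt gametes: AGMT×2, AGMt×2, AgMT×2, AgMt×2, aGMT×2, aGMt×2, agMT×2, agMt×2
aaGgMmTT×AaGgMMTt grid (16·16=256): AaGGMMTT=8 AaGGMMTt=8 AaGGMmTT=8 AaGGMmTt=8 AaGgMMTT=16 AaGgMMTt=16 AaGgMmTT=16 AaGgMmTt=16 AaggMMTT=8 AaggMMTt=8 AaggMmTT=8 AaggMmTt=8 aaGGMMTT=8 aaGGMMTt=8 aaGGMmTT=8 aaGGMmTt=8 aaGgMMTT=16 aaGgMMTt=16 aaGgMmTT=16 aaGgMmTt=16 aaggMMTT=8 aaggMMTt=8 aaggMmTT=8 aaggMmTt=8
aaggMMTt hits 8/256; gcd=8; 8÷8/256÷8 = 1/32

P(aaggMMTt) = 1/32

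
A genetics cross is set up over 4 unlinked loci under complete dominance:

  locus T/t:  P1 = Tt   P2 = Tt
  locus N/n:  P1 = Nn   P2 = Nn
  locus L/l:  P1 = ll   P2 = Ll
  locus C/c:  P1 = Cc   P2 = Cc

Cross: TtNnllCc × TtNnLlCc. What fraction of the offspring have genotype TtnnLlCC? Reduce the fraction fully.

TtNnllCc gametes: TNlC×2, TNlc×2, TnlC×2, Tnlc×2, tNlC×2, tNlc×2, tnlC×2, tnlc×2
TtNnLlCc gametes: TNLC×1, TNLc×1, TNlC×1, TNlc×1, TnLC×1, TnLc×1, TnlC×1, Tnlc×1, tNLC×1, tNLc×1, tNlC×1, tNlc×1, tnLC×1, tnLc×1, tnlC×1, tnlc×1
TtNnllCc×TtNnLlCc grid (16·16=256): TTNNLlCC=2 TTNNLlCc=4 TTNNLlcc=2 TTNNllCC=2 TTNNllCc=4 TTNNllcc=2 TTNnLlCC=4 TTNnLlCc=8 TTNnLlcc=4 TTNnllCC=4 TTNnllCc=8 TTNnllcc=4 TTnnLlCC=2 TTnnLlCc=4 TTnnLlcc=2 TTnnllCC=2 TTnnllCc=4 TTnnllcc=2 TtNNLlCC=4 TtNNLlCc=8 TtNNLlcc=4 TtNNllCC=4 TtNNllCc=8 TtNNllcc=4 TtNnLlCC=8 TtNnLlCc=16 TtNnLlcc=8 TtNnllCC=8 TtNnllCc=16 TtNnllcc=8 TtnnLlCC=4 TtnnLlCc=8 TtnnLlcc=4 TtnnllCC=4 TtnnllCc=8 Ttnnllcc=4 ttNNLlCC=2 ttNNLlCc=4 ttNNLlcc=2 ttNNllCC=2 ttNNllCc=4 ttNNllcc=2 ttNnLlCC=4 ttNnLlCc=8 ttNnLlcc=4 ttNnllCC=4 ttNnllCc=8 ttNnllcc=4 ttnnLlCC=2 ttnnLlCc=4 ttnnLlcc=2 ttnnllCC=2 ttnnllCc=4 ttnnllcc=2
TtnnLlCC hits 4/256; gcd=4; 4÷4/256÷4 = 1/64

P(TtnnLlCC) = 1/64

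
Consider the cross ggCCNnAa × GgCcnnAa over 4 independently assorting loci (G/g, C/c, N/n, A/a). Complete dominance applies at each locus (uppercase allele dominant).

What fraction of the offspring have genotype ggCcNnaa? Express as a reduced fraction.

P(ggCcNnaa) = 1/32

ggCCNnAa gametes: gCNA×4, gCNa×4, gCnA×4, gCna×4
GgCcnnAa gametes: GCnA×2, GCna×2, GcnA×2, Gcna×2, gCnA×2, gCna×2, gcnA×2, gcna×2
ggCCNnAa×GgCcnnAa grid (16·16=256): GgCCNnAA=8 GgCCNnAa=16 GgCCNnaa=8 GgCCnnAA=8 GgCCnnAa=16 GgCCnnaa=8 GgCcNnAA=8 GgCcNnAa=16 GgCcNnaa=8 GgCcnnAA=8 GgCcnnAa=16 GgCcnnaa=8 ggCCNnAA=8 ggCCNnAa=16 ggCCNnaa=8 ggCCnnAA=8 ggCCnnAa=16 ggCCnnaa=8 ggCcNnAA=8 ggCcNnAa=16 ggCcNnaa=8 ggCcnnAA=8 ggCcnnAa=16 ggCcnnaa=8
ggCcNnaa hits 8/256; gcd=8; 8÷8/256÷8 = 1/32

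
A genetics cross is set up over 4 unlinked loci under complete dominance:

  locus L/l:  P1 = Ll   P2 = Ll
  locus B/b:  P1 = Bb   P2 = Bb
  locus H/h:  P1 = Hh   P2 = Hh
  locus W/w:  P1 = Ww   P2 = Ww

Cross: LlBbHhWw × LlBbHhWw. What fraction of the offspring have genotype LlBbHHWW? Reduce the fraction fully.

LlBbHhWw gametes: LBHW×1, LBHw×1, LBhW×1, LBhw×1, LbHW×1, LbHw×1, LbhW×1, Lbhw×1, lBHW×1, lBHw×1, lBhW×1, lBhw×1, lbHW×1, lbHw×1, lbhW×1, lbhw×1
LlBbHhWw gametes: LBHW×1, LBHw×1, LBhW×1, LBhw×1, LbHW×1, LbHw×1, LbhW×1, Lbhw×1, lBHW×1, lBHw×1, lBhW×1, lBhw×1, lbHW×1, lbHw×1, lbhW×1, lbhw×1
LlBbHhWw×LlBbHhWw grid (16·16=256): LLBBHHWW=1 LLBBHHWw=2 LLBBHHww=1 LLBBHhWW=2 LLBBHhWw=4 LLBBHhww=2 LLBBhhWW=1 LLBBhhWw=2 LLBBhhww=1 LLBbHHWW=2 LLBbHHWw=4 LLBbHHww=2 LLBbHhWW=4 LLBbHhWw=8 LLBbHhww=4 LLBbhhWW=2 LLBbhhWw=4 LLBbhhww=2 LLbbHHWW=1 LLbbHHWw=2 LLbbHHww=1 LLbbHhWW=2 LLbbHhWw=4 LLbbHhww=2 LLbbhhWW=1 LLbbhhWw=2 LLbbhhww=1 LlBBHHWW=2 LlBBHHWw=4 LlBBHHww=2 LlBBHhWW=4 LlBBHhWw=8 LlBBHhww=4 LlBBhhWW=2 LlBBhhWw=4 LlBBhhww=2 LlBbHHWW=4 LlBbHHWw=8 LlBbHHww=4 LlBbHhWW=8 LlBbHhWw=16 LlBbHhww=8 LlBbhhWW=4 LlBbhhWw=8 LlBbhhww=4 LlbbHHWW=2 LlbbHHWw=4 LlbbHHww=2 LlbbHhWW=4 LlbbHhWw=8 LlbbHhww=4 LlbbhhWW=2 LlbbhhWw=4 Llbbhhww=2 llBBHHWW=1 llBBHHWw=2 llBBHHww=1 llBBHhWW=2 llBBHhWw=4 llBBHhww=2 llBBhhWW=1 llBBhhWw=2 llBBhhww=1 llBbHHWW=2 llBbHHWw=4 llBbHHww=2 llBbHhWW=4 llBbHhWw=8 llBbHhww=4 llBbhhWW=2 llBbhhWw=4 llBbhhww=2 llbbHHWW=1 llbbHHWw=2 llbbHHww=1 llbbHhWW=2 llbbHhWw=4 llbbHhww=2 llbbhhWW=1 llbbhhWw=2 llbbhhww=1
LlBbHHWW hits 4/256; gcd=4; 4÷4/256÷4 = 1/64

P(LlBbHHWW) = 1/64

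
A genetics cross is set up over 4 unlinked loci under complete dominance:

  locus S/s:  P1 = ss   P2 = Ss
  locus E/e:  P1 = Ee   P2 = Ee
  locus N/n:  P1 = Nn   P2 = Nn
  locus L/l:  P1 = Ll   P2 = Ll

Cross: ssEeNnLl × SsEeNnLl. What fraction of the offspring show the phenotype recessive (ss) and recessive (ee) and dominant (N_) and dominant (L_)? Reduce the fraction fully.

ssEeNnLl gametes: sENL×2, sENl×2, sEnL×2, sEnl×2, seNL×2, seNl×2, senL×2, senl×2
SsEeNnLl gametes: SENL×1, SENl×1, SEnL×1, SEnl×1, SeNL×1, SeNl×1, SenL×1, Senl×1, sENL×1, sENl×1, sEnL×1, sEnl×1, seNL×1, seNl×1, senL×1, senl×1
ssEeNnLl×SsEeNnLl grid (16·16=256): SsEENNLL=2 SsEENNLl=4 SsEENNll=2 SsEENnLL=4 SsEENnLl=8 SsEENnll=4 SsEEnnLL=2 SsEEnnLl=4 SsEEnnll=2 SsEeNNLL=4 SsEeNNLl=8 SsEeNNll=4 SsEeNnLL=8 SsEeNnLl=16 SsEeNnll=8 SsEennLL=4 SsEennLl=8 SsEennll=4 SseeNNLL=2 SseeNNLl=4 SseeNNll=2 SseeNnLL=4 SseeNnLl=8 SseeNnll=4 SseennLL=2 SseennLl=4 Sseennll=2 ssEENNLL=2 ssEENNLl=4 ssEENNll=2 ssEENnLL=4 ssEENnLl=8 ssEENnll=4 ssEEnnLL=2 ssEEnnLl=4 ssEEnnll=2 ssEeNNLL=4 ssEeNNLl=8 ssEeNNll=4 ssEeNnLL=8 ssEeNnLl=16 ssEeNnll=8 ssEennLL=4 ssEennLl=8 ssEennll=4 sseeNNLL=2 sseeNNLl=4 sseeNNll=2 sseeNnLL=4 sseeNnLl=8 sseeNnll=4 sseennLL=2 sseennLl=4 sseennll=2
ss ee N_ L_ hits 18/256; gcd=2; 18÷2/256÷2 = 9/128

P(ss ee N_ L_) = 9/128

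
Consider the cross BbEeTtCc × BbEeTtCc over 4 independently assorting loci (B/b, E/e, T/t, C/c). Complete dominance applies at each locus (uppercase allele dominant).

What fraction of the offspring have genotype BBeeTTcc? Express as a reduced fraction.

BbEeTtCc gametes: BETC×1, BETc×1, BEtC×1, BEtc×1, BeTC×1, BeTc×1, BetC×1, Betc×1, bETC×1, bETc×1, bEtC×1, bEtc×1, beTC×1, beTc×1, betC×1, betc×1
BbEeTtCc gametes: BETC×1, BETc×1, BEtC×1, BEtc×1, BeTC×1, BeTc×1, BetC×1, Betc×1, bETC×1, bETc×1, bEtC×1, bEtc×1, beTC×1, beTc×1, betC×1, betc×1
BbEeTtCc×BbEeTtCc grid (16·16=256): BBEETTCC=1 BBEETTCc=2 BBEETTcc=1 BBEETtCC=2 BBEETtCc=4 BBEETtcc=2 BBEEttCC=1 BBEEttCc=2 BBEEttcc=1 BBEeTTCC=2 BBEeTTCc=4 BBEeTTcc=2 BBEeTtCC=4 BBEeTtCc=8 BBEeTtcc=4 BBEettCC=2 BBEettCc=4 BBEettcc=2 BBeeTTCC=1 BBeeTTCc=2 BBeeTTcc=1 BBeeTtCC=2 BBeeTtCc=4 BBeeTtcc=2 BBeettCC=1 BBeettCc=2 BBeettcc=1 BbEETTCC=2 BbEETTCc=4 BbEETTcc=2 BbEETtCC=4 BbEETtCc=8 BbEETtcc=4 BbEEttCC=2 BbEEttCc=4 BbEEttcc=2 BbEeTTCC=4 BbEeTTCc=8 BbEeTTcc=4 BbEeTtCC=8 BbEeTtCc=16 BbEeTtcc=8 BbEettCC=4 BbEettCc=8 BbEettcc=4 BbeeTTCC=2 BbeeTTCc=4 BbeeTTcc=2 BbeeTtCC=4 BbeeTtCc=8 BbeeTtcc=4 BbeettCC=2 BbeettCc=4 Bbeettcc=2 bbEETTCC=1 bbEETTCc=2 bbEETTcc=1 bbEETtCC=2 bbEETtCc=4 bbEETtcc=2 bbEEttCC=1 bbEEttCc=2 bbEEttcc=1 bbEeTTCC=2 bbEeTTCc=4 bbEeTTcc=2 bbEeTtCC=4 bbEeTtCc=8 bbEeTtcc=4 bbEettCC=2 bbEettCc=4 bbEettcc=2 bbeeTTCC=1 bbeeTTCc=2 bbeeTTcc=1 bbeeTtCC=2 bbeeTtCc=4 bbeeTtcc=2 bbeettCC=1 bbeettCc=2 bbeettcc=1
BBeeTTcc hits 1/256; gcd=1; 1÷1/256÷1 = 1/256

P(BBeeTTcc) = 1/256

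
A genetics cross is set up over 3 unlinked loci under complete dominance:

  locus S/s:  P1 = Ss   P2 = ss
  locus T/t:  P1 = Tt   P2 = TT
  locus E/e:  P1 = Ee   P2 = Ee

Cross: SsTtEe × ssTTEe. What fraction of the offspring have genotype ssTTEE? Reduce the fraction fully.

SsTtEe gametes: STE×1, STe×1, StE×1, Ste×1, sTE×1, sTe×1, stE×1, ste×1
ssTTEe gametes: sTE×4, sTe×4
SsTtEe×ssTTEe grid (8·8=64): SsTTEE=4 SsTTEe=8 SsTTee=4 SsTtEE=4 SsTtEe=8 SsTtee=4 ssTTEE=4 ssTTEe=8 ssTTee=4 ssTtEE=4 ssTtEe=8 ssTtee=4
ssTTEE hits 4/64; gcd=4; 4÷4/64÷4 = 1/16

P(ssTTEE) = 1/16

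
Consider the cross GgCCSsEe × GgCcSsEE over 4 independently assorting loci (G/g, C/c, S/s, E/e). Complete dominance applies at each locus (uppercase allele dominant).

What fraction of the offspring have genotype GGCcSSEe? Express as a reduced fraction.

P(GGCcSSEe) = 1/64

GgCCSsEe gametes: GCSE×2, GCSe×2, GCsE×2, GCse×2, gCSE×2, gCSe×2, gCsE×2, gCse×2
GgCcSsEE gametes: GCSE×2, GCsE×2, GcSE×2, GcsE×2, gCSE×2, gCsE×2, gcSE×2, gcsE×2
GgCCSsEe×GgCcSsEE grid (16·16=256): GGCCSSEE=4 GGCCSSEe=4 GGCCSsEE=8 GGCCSsEe=8 GGCCssEE=4 GGCCssEe=4 GGCcSSEE=4 GGCcSSEe=4 GGCcSsEE=8 GGCcSsEe=8 GGCcssEE=4 GGCcssEe=4 GgCCSSEE=8 GgCCSSEe=8 GgCCSsEE=16 GgCCSsEe=16 GgCCssEE=8 GgCCssEe=8 GgCcSSEE=8 GgCcSSEe=8 GgCcSsEE=16 GgCcSsEe=16 GgCcssEE=8 GgCcssEe=8 ggCCSSEE=4 ggCCSSEe=4 ggCCSsEE=8 ggCCSsEe=8 ggCCssEE=4 ggCCssEe=4 ggCcSSEE=4 ggCcSSEe=4 ggCcSsEE=8 ggCcSsEe=8 ggCcssEE=4 ggCcssEe=4
GGCcSSEe hits 4/256; gcd=4; 4÷4/256÷4 = 1/64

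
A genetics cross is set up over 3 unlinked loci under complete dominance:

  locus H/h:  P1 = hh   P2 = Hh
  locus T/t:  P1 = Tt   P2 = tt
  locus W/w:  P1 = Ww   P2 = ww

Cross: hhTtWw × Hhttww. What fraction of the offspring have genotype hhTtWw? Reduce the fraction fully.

P(hhTtWw) = 1/8

hhTtWw gametes: hTW×2, hTw×2, htW×2, htw×2
Hhttww gametes: Htw×4, htw×4
hhTtWw×Hhttww grid (8·8=64): HhTtWw=8 HhTtww=8 HhttWw=8 Hhttww=8 hhTtWw=8 hhTtww=8 hhttWw=8 hhttww=8
hhTtWw hits 8/64; gcd=8; 8÷8/64÷8 = 1/8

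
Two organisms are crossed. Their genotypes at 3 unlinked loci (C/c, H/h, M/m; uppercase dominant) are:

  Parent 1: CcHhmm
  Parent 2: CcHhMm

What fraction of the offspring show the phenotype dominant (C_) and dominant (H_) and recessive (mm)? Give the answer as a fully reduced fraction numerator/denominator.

CcHhmm gametes: CHm×2, Chm×2, cHm×2, chm×2
CcHhMm gametes: CHM×1, CHm×1, ChM×1, Chm×1, cHM×1, cHm×1, chM×1, chm×1
CcHhmm×CcHhMm grid (8·8=64): CCHHMm=2 CCHHmm=2 CCHhMm=4 CCHhmm=4 CChhMm=2 CChhmm=2 CcHHMm=4 CcHHmm=4 CcHhMm=8 CcHhmm=8 CchhMm=4 Cchhmm=4 ccHHMm=2 ccHHmm=2 ccHhMm=4 ccHhmm=4 cchhMm=2 cchhmm=2
C_ H_ mm hits 18/64; gcd=2; 18÷2/64÷2 = 9/32

P(C_ H_ mm) = 9/32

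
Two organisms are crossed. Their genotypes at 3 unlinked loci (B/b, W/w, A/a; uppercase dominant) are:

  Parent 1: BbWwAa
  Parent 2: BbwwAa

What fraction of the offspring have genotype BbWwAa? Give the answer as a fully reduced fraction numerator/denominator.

P(BbWwAa) = 1/8

BbWwAa gametes: BWA×1, BWa×1, BwA×1, Bwa×1, bWA×1, bWa×1, bwA×1, bwa×1
BbwwAa gametes: BwA×2, Bwa×2, bwA×2, bwa×2
BbWwAa×BbwwAa grid (8·8=64): BBWwAA=2 BBWwAa=4 BBWwaa=2 BBwwAA=2 BBwwAa=4 BBwwaa=2 BbWwAA=4 BbWwAa=8 BbWwaa=4 BbwwAA=4 BbwwAa=8 Bbwwaa=4 bbWwAA=2 bbWwAa=4 bbWwaa=2 bbwwAA=2 bbwwAa=4 bbwwaa=2
BbWwAa hits 8/64; gcd=8; 8÷8/64÷8 = 1/8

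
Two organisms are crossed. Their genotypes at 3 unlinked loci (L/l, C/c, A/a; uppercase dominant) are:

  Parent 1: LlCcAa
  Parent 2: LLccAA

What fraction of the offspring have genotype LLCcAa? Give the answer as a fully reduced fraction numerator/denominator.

LlCcAa gametes: LCA×1, LCa×1, LcA×1, Lca×1, lCA×1, lCa×1, lcA×1, lca×1
LLccAA gametes: LcA×8
LlCcAa×LLccAA grid (8·8=64): LLCcAA=8 LLCcAa=8 LLccAA=8 LLccAa=8 LlCcAA=8 LlCcAa=8 LlccAA=8 LlccAa=8
LLCcAa hits 8/64; gcd=8; 8÷8/64÷8 = 1/8

P(LLCcAa) = 1/8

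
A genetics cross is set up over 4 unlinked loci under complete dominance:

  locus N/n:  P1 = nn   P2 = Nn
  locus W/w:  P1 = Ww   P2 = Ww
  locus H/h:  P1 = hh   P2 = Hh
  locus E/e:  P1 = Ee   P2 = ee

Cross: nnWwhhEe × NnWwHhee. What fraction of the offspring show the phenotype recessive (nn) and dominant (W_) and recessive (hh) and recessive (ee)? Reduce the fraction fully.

nnWwhhEe gametes: nWhE×4, nWhe×4, nwhE×4, nwhe×4
NnWwHhee gametes: NWHe×2, NWhe×2, NwHe×2, Nwhe×2, nWHe×2, nWhe×2, nwHe×2, nwhe×2
nnWwhhEe×NnWwHhee grid (16·16=256): NnWWHhEe=8 NnWWHhee=8 NnWWhhEe=8 NnWWhhee=8 NnWwHhEe=16 NnWwHhee=16 NnWwhhEe=16 NnWwhhee=16 NnwwHhEe=8 NnwwHhee=8 NnwwhhEe=8 Nnwwhhee=8 nnWWHhEe=8 nnWWHhee=8 nnWWhhEe=8 nnWWhhee=8 nnWwHhEe=16 nnWwHhee=16 nnWwhhEe=16 nnWwhhee=16 nnwwHhEe=8 nnwwHhee=8 nnwwhhEe=8 nnwwhhee=8
nn W_ hh ee hits 24/256; gcd=8; 24÷8/256÷8 = 3/32

P(nn W_ hh ee) = 3/32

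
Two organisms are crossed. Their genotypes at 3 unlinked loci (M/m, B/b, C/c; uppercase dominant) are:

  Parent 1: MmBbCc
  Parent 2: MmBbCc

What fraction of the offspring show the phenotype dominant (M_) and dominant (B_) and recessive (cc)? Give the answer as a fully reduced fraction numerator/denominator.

MmBbCc gametes: MBC×1, MBc×1, MbC×1, Mbc×1, mBC×1, mBc×1, mbC×1, mbc×1
MmBbCc gametes: MBC×1, MBc×1, MbC×1, Mbc×1, mBC×1, mBc×1, mbC×1, mbc×1
MmBbCc×MmBbCc grid (8·8=64): MMBBCC=1 MMBBCc=2 MMBBcc=1 MMBbCC=2 MMBbCc=4 MMBbcc=2 MMbbCC=1 MMbbCc=2 MMbbcc=1 MmBBCC=2 MmBBCc=4 MmBBcc=2 MmBbCC=4 MmBbCc=8 MmBbcc=4 MmbbCC=2 MmbbCc=4 Mmbbcc=2 mmBBCC=1 mmBBCc=2 mmBBcc=1 mmBbCC=2 mmBbCc=4 mmBbcc=2 mmbbCC=1 mmbbCc=2 mmbbcc=1
M_ B_ cc hits 9/64; gcd=1; 9÷1/64÷1 = 9/64

P(M_ B_ cc) = 9/64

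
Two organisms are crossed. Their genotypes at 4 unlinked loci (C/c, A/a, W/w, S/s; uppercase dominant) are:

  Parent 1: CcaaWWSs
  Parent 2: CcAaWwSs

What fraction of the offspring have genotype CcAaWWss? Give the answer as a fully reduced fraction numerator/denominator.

P(CcAaWWss) = 1/32

CcaaWWSs gametes: CaWS×4, CaWs×4, caWS×4, caWs×4
CcAaWwSs gametes: CAWS×1, CAWs×1, CAwS×1, CAws×1, CaWS×1, CaWs×1, CawS×1, Caws×1, cAWS×1, cAWs×1, cAwS×1, cAws×1, caWS×1, caWs×1, cawS×1, caws×1
CcaaWWSs×CcAaWwSs grid (16·16=256): CCAaWWSS=4 CCAaWWSs=8 CCAaWWss=4 CCAaWwSS=4 CCAaWwSs=8 CCAaWwss=4 CCaaWWSS=4 CCaaWWSs=8 CCaaWWss=4 CCaaWwSS=4 CCaaWwSs=8 CCaaWwss=4 CcAaWWSS=8 CcAaWWSs=16 CcAaWWss=8 CcAaWwSS=8 CcAaWwSs=16 CcAaWwss=8 CcaaWWSS=8 CcaaWWSs=16 CcaaWWss=8 CcaaWwSS=8 CcaaWwSs=16 CcaaWwss=8 ccAaWWSS=4 ccAaWWSs=8 ccAaWWss=4 ccAaWwSS=4 ccAaWwSs=8 ccAaWwss=4 ccaaWWSS=4 ccaaWWSs=8 ccaaWWss=4 ccaaWwSS=4 ccaaWwSs=8 ccaaWwss=4
CcAaWWss hits 8/256; gcd=8; 8÷8/256÷8 = 1/32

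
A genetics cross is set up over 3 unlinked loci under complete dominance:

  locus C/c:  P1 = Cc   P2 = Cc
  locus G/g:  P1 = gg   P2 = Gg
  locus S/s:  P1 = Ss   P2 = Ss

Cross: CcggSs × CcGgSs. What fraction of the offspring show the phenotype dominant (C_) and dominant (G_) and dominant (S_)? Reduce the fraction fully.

CcggSs gametes: CgS×2, Cgs×2, cgS×2, cgs×2
CcGgSs gametes: CGS×1, CGs×1, CgS×1, Cgs×1, cGS×1, cGs×1, cgS×1, cgs×1
CcggSs×CcGgSs grid (8·8=64): CCGgSS=2 CCGgSs=4 CCGgss=2 CCggSS=2 CCggSs=4 CCggss=2 CcGgSS=4 CcGgSs=8 CcGgss=4 CcggSS=4 CcggSs=8 Ccggss=4 ccGgSS=2 ccGgSs=4 ccGgss=2 ccggSS=2 ccggSs=4 ccggss=2
C_ G_ S_ hits 18/64; gcd=2; 18÷2/64÷2 = 9/32

P(C_ G_ S_) = 9/32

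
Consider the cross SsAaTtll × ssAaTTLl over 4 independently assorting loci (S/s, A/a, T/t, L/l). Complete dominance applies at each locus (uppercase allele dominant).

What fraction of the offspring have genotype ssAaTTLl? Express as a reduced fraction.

P(ssAaTTLl) = 1/16

SsAaTtll gametes: SATl×2, SAtl×2, SaTl×2, Satl×2, sATl×2, sAtl×2, saTl×2, satl×2
ssAaTTLl gametes: sATL×4, sATl×4, saTL×4, saTl×4
SsAaTtll×ssAaTTLl grid (16·16=256): SsAATTLl=8 SsAATTll=8 SsAATtLl=8 SsAATtll=8 SsAaTTLl=16 SsAaTTll=16 SsAaTtLl=16 SsAaTtll=16 SsaaTTLl=8 SsaaTTll=8 SsaaTtLl=8 SsaaTtll=8 ssAATTLl=8 ssAATTll=8 ssAATtLl=8 ssAATtll=8 ssAaTTLl=16 ssAaTTll=16 ssAaTtLl=16 ssAaTtll=16 ssaaTTLl=8 ssaaTTll=8 ssaaTtLl=8 ssaaTtll=8
ssAaTTLl hits 16/256; gcd=16; 16÷16/256÷16 = 1/16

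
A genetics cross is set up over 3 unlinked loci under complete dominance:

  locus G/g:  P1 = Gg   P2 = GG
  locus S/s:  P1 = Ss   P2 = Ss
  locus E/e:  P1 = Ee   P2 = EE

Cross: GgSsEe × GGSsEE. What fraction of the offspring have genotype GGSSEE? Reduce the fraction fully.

GgSsEe gametes: GSE×1, GSe×1, GsE×1, Gse×1, gSE×1, gSe×1, gsE×1, gse×1
GGSsEE gametes: GSE×4, GsE×4
GgSsEe×GGSsEE grid (8·8=64): GGSSEE=4 GGSSEe=4 GGSsEE=8 GGSsEe=8 GGssEE=4 GGssEe=4 GgSSEE=4 GgSSEe=4 GgSsEE=8 GgSsEe=8 GgssEE=4 GgssEe=4
GGSSEE hits 4/64; gcd=4; 4÷4/64÷4 = 1/16

P(GGSSEE) = 1/16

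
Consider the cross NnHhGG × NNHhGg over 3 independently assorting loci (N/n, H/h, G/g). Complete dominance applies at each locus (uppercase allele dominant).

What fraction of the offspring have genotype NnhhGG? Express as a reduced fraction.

NnHhGG gametes: NHG×2, NhG×2, nHG×2, nhG×2
NNHhGg gametes: NHG×2, NHg×2, NhG×2, Nhg×2
NnHhGG×NNHhGg grid (8·8=64): NNHHGG=4 NNHHGg=4 NNHhGG=8 NNHhGg=8 NNhhGG=4 NNhhGg=4 NnHHGG=4 NnHHGg=4 NnHhGG=8 NnHhGg=8 NnhhGG=4 NnhhGg=4
NnhhGG hits 4/64; gcd=4; 4÷4/64÷4 = 1/16

P(NnhhGG) = 1/16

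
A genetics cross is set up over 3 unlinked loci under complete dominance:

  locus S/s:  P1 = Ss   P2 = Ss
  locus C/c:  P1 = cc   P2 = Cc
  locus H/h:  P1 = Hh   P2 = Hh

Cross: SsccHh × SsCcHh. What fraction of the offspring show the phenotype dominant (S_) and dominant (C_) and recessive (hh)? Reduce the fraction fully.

P(S_ C_ hh) = 3/32

SsccHh gametes: ScH×2, Sch×2, scH×2, sch×2
SsCcHh gametes: SCH×1, SCh×1, ScH×1, Sch×1, sCH×1, sCh×1, scH×1, sch×1
SsccHh×SsCcHh grid (8·8=64): SSCcHH=2 SSCcHh=4 SSCchh=2 SSccHH=2 SSccHh=4 SScchh=2 SsCcHH=4 SsCcHh=8 SsCchh=4 SsccHH=4 SsccHh=8 Sscchh=4 ssCcHH=2 ssCcHh=4 ssCchh=2 ssccHH=2 ssccHh=4 sscchh=2
S_ C_ hh hits 6/64; gcd=2; 6÷2/64÷2 = 3/32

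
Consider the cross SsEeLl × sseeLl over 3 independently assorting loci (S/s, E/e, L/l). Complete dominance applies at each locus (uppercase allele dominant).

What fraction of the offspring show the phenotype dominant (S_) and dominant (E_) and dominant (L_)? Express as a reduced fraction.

SsEeLl gametes: SEL×1, SEl×1, SeL×1, Sel×1, sEL×1, sEl×1, seL×1, sel×1
sseeLl gametes: seL×4, sel×4
SsEeLl×sseeLl grid (8·8=64): SsEeLL=4 SsEeLl=8 SsEell=4 SseeLL=4 SseeLl=8 Sseell=4 ssEeLL=4 ssEeLl=8 ssEell=4 sseeLL=4 sseeLl=8 sseell=4
S_ E_ L_ hits 12/64; gcd=4; 12÷4/64÷4 = 3/16

P(S_ E_ L_) = 3/16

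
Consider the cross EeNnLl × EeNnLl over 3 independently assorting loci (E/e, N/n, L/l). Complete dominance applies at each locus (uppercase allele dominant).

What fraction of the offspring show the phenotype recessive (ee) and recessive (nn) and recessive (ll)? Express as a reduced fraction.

EeNnLl gametes: ENL×1, ENl×1, EnL×1, Enl×1, eNL×1, eNl×1, enL×1, enl×1
EeNnLl gametes: ENL×1, ENl×1, EnL×1, Enl×1, eNL×1, eNl×1, enL×1, enl×1
EeNnLl×EeNnLl grid (8·8=64): EENNLL=1 EENNLl=2 EENNll=1 EENnLL=2 EENnLl=4 EENnll=2 EEnnLL=1 EEnnLl=2 EEnnll=1 EeNNLL=2 EeNNLl=4 EeNNll=2 EeNnLL=4 EeNnLl=8 EeNnll=4 EennLL=2 EennLl=4 Eennll=2 eeNNLL=1 eeNNLl=2 eeNNll=1 eeNnLL=2 eeNnLl=4 eeNnll=2 eennLL=1 eennLl=2 eennll=1
ee nn ll hits 1/64; gcd=1; 1÷1/64÷1 = 1/64

P(ee nn ll) = 1/64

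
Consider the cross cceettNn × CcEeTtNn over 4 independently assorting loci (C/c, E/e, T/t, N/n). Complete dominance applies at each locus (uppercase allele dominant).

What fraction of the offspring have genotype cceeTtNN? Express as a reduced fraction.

cceettNn gametes: cetN×8, cetn×8
CcEeTtNn gametes: CETN×1, CETn×1, CEtN×1, CEtn×1, CeTN×1, CeTn×1, CetN×1, Cetn×1, cETN×1, cETn×1, cEtN×1, cEtn×1, ceTN×1, ceTn×1, cetN×1, cetn×1
cceettNn×CcEeTtNn grid (16·16=256): CcEeTtNN=8 CcEeTtNn=16 CcEeTtnn=8 CcEettNN=8 CcEettNn=16 CcEettnn=8 CceeTtNN=8 CceeTtNn=16 CceeTtnn=8 CceettNN=8 CceettNn=16 Cceettnn=8 ccEeTtNN=8 ccEeTtNn=16 ccEeTtnn=8 ccEettNN=8 ccEettNn=16 ccEettnn=8 cceeTtNN=8 cceeTtNn=16 cceeTtnn=8 cceettNN=8 cceettNn=16 cceettnn=8
cceeTtNN hits 8/256; gcd=8; 8÷8/256÷8 = 1/32

P(cceeTtNN) = 1/32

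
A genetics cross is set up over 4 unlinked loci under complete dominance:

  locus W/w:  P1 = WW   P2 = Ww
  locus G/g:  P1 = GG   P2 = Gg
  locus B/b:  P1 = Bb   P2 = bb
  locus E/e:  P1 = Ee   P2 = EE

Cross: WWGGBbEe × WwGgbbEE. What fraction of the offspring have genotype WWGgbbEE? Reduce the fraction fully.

WWGGBbEe gametes: WGBE×4, WGBe×4, WGbE×4, WGbe×4
WwGgbbEE gametes: WGbE×4, WgbE×4, wGbE×4, wgbE×4
WWGGBbEe×WwGgbbEE grid (16·16=256): WWGGBbEE=16 WWGGBbEe=16 WWGGbbEE=16 WWGGbbEe=16 WWGgBbEE=16 WWGgBbEe=16 WWGgbbEE=16 WWGgbbEe=16 WwGGBbEE=16 WwGGBbEe=16 WwGGbbEE=16 WwGGbbEe=16 WwGgBbEE=16 WwGgBbEe=16 WwGgbbEE=16 WwGgbbEe=16
WWGgbbEE hits 16/256; gcd=16; 16÷16/256÷16 = 1/16

P(WWGgbbEE) = 1/16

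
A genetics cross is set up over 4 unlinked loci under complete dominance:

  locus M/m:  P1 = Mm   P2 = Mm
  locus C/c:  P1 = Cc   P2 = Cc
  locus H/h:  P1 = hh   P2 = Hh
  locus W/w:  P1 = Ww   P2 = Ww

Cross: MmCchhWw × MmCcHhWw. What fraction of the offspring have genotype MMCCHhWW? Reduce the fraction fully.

MmCchhWw gametes: MChW×2, MChw×2, MchW×2, Mchw×2, mChW×2, mChw×2, mchW×2, mchw×2
MmCcHhWw gametes: MCHW×1, MCHw×1, MChW×1, MChw×1, McHW×1, McHw×1, MchW×1, Mchw×1, mCHW×1, mCHw×1, mChW×1, mChw×1, mcHW×1, mcHw×1, mchW×1, mchw×1
MmCchhWw×MmCcHhWw grid (16·16=256): MMCCHhWW=2 MMCCHhWw=4 MMCCHhww=2 MMCChhWW=2 MMCChhWw=4 MMCChhww=2 MMCcHhWW=4 MMCcHhWw=8 MMCcHhww=4 MMCchhWW=4 MMCchhWw=8 MMCchhww=4 MMccHhWW=2 MMccHhWw=4 MMccHhww=2 MMcchhWW=2 MMcchhWw=4 MMcchhww=2 MmCCHhWW=4 MmCCHhWw=8 MmCCHhww=4 MmCChhWW=4 MmCChhWw=8 MmCChhww=4 MmCcHhWW=8 MmCcHhWw=16 MmCcHhww=8 MmCchhWW=8 MmCchhWw=16 MmCchhww=8 MmccHhWW=4 MmccHhWw=8 MmccHhww=4 MmcchhWW=4 MmcchhWw=8 Mmcchhww=4 mmCCHhWW=2 mmCCHhWw=4 mmCCHhww=2 mmCChhWW=2 mmCChhWw=4 mmCChhww=2 mmCcHhWW=4 mmCcHhWw=8 mmCcHhww=4 mmCchhWW=4 mmCchhWw=8 mmCchhww=4 mmccHhWW=2 mmccHhWw=4 mmccHhww=2 mmcchhWW=2 mmcchhWw=4 mmcchhww=2
MMCCHhWW hits 2/256; gcd=2; 2÷2/256÷2 = 1/128

P(MMCCHhWW) = 1/128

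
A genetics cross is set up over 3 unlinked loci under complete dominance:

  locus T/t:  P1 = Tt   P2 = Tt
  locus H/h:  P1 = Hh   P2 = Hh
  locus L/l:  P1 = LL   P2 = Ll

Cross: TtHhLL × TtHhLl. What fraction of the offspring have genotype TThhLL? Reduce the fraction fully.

TtHhLL gametes: THL×2, ThL×2, tHL×2, thL×2
TtHhLl gametes: THL×1, THl×1, ThL×1, Thl×1, tHL×1, tHl×1, thL×1, thl×1
TtHhLL×TtHhLl grid (8·8=64): TTHHLL=2 TTHHLl=2 TTHhLL=4 TTHhLl=4 TThhLL=2 TThhLl=2 TtHHLL=4 TtHHLl=4 TtHhLL=8 TtHhLl=8 TthhLL=4 TthhLl=4 ttHHLL=2 ttHHLl=2 ttHhLL=4 ttHhLl=4 tthhLL=2 tthhLl=2
TThhLL hits 2/64; gcd=2; 2÷2/64÷2 = 1/32

P(TThhLL) = 1/32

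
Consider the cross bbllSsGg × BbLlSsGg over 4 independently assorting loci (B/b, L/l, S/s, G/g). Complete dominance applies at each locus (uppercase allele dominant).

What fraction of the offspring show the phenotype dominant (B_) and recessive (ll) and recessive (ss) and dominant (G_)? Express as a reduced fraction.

bbllSsGg gametes: blSG×4, blSg×4, blsG×4, blsg×4
BbLlSsGg gametes: BLSG×1, BLSg×1, BLsG×1, BLsg×1, BlSG×1, BlSg×1, BlsG×1, Blsg×1, bLSG×1, bLSg×1, bLsG×1, bLsg×1, blSG×1, blSg×1, blsG×1, blsg×1
bbllSsGg×BbLlSsGg grid (16·16=256): BbLlSSGG=4 BbLlSSGg=8 BbLlSSgg=4 BbLlSsGG=8 BbLlSsGg=16 BbLlSsgg=8 BbLlssGG=4 BbLlssGg=8 BbLlssgg=4 BbllSSGG=4 BbllSSGg=8 BbllSSgg=4 BbllSsGG=8 BbllSsGg=16 BbllSsgg=8 BbllssGG=4 BbllssGg=8 Bbllssgg=4 bbLlSSGG=4 bbLlSSGg=8 bbLlSSgg=4 bbLlSsGG=8 bbLlSsGg=16 bbLlSsgg=8 bbLlssGG=4 bbLlssGg=8 bbLlssgg=4 bbllSSGG=4 bbllSSGg=8 bbllSSgg=4 bbllSsGG=8 bbllSsGg=16 bbllSsgg=8 bbllssGG=4 bbllssGg=8 bbllssgg=4
B_ ll ss G_ hits 12/256; gcd=4; 12÷4/256÷4 = 3/64

P(B_ ll ss G_) = 3/64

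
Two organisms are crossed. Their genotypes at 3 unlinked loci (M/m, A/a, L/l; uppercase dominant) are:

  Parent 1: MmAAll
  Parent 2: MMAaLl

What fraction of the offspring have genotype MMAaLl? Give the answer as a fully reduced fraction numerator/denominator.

P(MMAaLl) = 1/8

MmAAll gametes: MAl×4, mAl×4
MMAaLl gametes: MAL×2, MAl×2, MaL×2, Mal×2
MmAAll×MMAaLl grid (8·8=64): MMAALl=8 MMAAll=8 MMAaLl=8 MMAall=8 MmAALl=8 MmAAll=8 MmAaLl=8 MmAall=8
MMAaLl hits 8/64; gcd=8; 8÷8/64÷8 = 1/8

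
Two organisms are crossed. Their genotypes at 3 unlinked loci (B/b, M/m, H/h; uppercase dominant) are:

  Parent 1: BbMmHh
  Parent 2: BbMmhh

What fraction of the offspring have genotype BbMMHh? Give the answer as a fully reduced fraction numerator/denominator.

BbMmHh gametes: BMH×1, BMh×1, BmH×1, Bmh×1, bMH×1, bMh×1, bmH×1, bmh×1
BbMmhh gametes: BMh×2, Bmh×2, bMh×2, bmh×2
BbMmHh×BbMmhh grid (8·8=64): BBMMHh=2 BBMMhh=2 BBMmHh=4 BBMmhh=4 BBmmHh=2 BBmmhh=2 BbMMHh=4 BbMMhh=4 BbMmHh=8 BbMmhh=8 BbmmHh=4 Bbmmhh=4 bbMMHh=2 bbMMhh=2 bbMmHh=4 bbMmhh=4 bbmmHh=2 bbmmhh=2
BbMMHh hits 4/64; gcd=4; 4÷4/64÷4 = 1/16

P(BbMMHh) = 1/16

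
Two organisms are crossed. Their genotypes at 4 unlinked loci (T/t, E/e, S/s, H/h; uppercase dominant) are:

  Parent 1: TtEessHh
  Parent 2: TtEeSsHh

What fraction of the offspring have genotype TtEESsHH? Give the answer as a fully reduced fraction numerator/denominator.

P(TtEESsHH) = 1/64

TtEessHh gametes: TEsH×2, TEsh×2, TesH×2, Tesh×2, tEsH×2, tEsh×2, tesH×2, tesh×2
TtEeSsHh gametes: TESH×1, TESh×1, TEsH×1, TEsh×1, TeSH×1, TeSh×1, TesH×1, Tesh×1, tESH×1, tESh×1, tEsH×1, tEsh×1, teSH×1, teSh×1, tesH×1, tesh×1
TtEessHh×TtEeSsHh grid (16·16=256): TTEESsHH=2 TTEESsHh=4 TTEESshh=2 TTEEssHH=2 TTEEssHh=4 TTEEsshh=2 TTEeSsHH=4 TTEeSsHh=8 TTEeSshh=4 TTEessHH=4 TTEessHh=8 TTEesshh=4 TTeeSsHH=2 TTeeSsHh=4 TTeeSshh=2 TTeessHH=2 TTeessHh=4 TTeesshh=2 TtEESsHH=4 TtEESsHh=8 TtEESshh=4 TtEEssHH=4 TtEEssHh=8 TtEEsshh=4 TtEeSsHH=8 TtEeSsHh=16 TtEeSshh=8 TtEessHH=8 TtEessHh=16 TtEesshh=8 TteeSsHH=4 TteeSsHh=8 TteeSshh=4 TteessHH=4 TteessHh=8 Tteesshh=4 ttEESsHH=2 ttEESsHh=4 ttEESshh=2 ttEEssHH=2 ttEEssHh=4 ttEEsshh=2 ttEeSsHH=4 ttEeSsHh=8 ttEeSshh=4 ttEessHH=4 ttEessHh=8 ttEesshh=4 tteeSsHH=2 tteeSsHh=4 tteeSshh=2 tteessHH=2 tteessHh=4 tteesshh=2
TtEESsHH hits 4/256; gcd=4; 4÷4/256÷4 = 1/64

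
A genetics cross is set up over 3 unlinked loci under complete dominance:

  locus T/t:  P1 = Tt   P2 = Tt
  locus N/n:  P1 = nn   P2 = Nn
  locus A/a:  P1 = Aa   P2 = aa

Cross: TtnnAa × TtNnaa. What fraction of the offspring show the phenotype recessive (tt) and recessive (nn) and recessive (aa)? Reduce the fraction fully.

TtnnAa gametes: TnA×2, Tna×2, tnA×2, tna×2
TtNnaa gametes: TNa×2, Tna×2, tNa×2, tna×2
TtnnAa×TtNnaa grid (8·8=64): TTNnAa=4 TTNnaa=4 TTnnAa=4 TTnnaa=4 TtNnAa=8 TtNnaa=8 TtnnAa=8 Ttnnaa=8 ttNnAa=4 ttNnaa=4 ttnnAa=4 ttnnaa=4
tt nn aa hits 4/64; gcd=4; 4÷4/64÷4 = 1/16

P(tt nn aa) = 1/16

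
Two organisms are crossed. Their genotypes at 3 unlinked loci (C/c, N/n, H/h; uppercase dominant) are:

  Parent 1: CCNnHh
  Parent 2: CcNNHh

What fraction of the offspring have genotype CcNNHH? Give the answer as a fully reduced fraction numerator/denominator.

P(CcNNHH) = 1/16

CCNnHh gametes: CNH×2, CNh×2, CnH×2, Cnh×2
CcNNHh gametes: CNH×2, CNh×2, cNH×2, cNh×2
CCNnHh×CcNNHh grid (8·8=64): CCNNHH=4 CCNNHh=8 CCNNhh=4 CCNnHH=4 CCNnHh=8 CCNnhh=4 CcNNHH=4 CcNNHh=8 CcNNhh=4 CcNnHH=4 CcNnHh=8 CcNnhh=4
CcNNHH hits 4/64; gcd=4; 4÷4/64÷4 = 1/16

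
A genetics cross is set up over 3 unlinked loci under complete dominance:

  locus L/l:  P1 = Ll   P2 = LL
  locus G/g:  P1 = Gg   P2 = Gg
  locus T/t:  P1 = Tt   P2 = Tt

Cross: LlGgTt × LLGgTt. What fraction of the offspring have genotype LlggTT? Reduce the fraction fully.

P(LlggTT) = 1/32

LlGgTt gametes: LGT×1, LGt×1, LgT×1, Lgt×1, lGT×1, lGt×1, lgT×1, lgt×1
LLGgTt gametes: LGT×2, LGt×2, LgT×2, Lgt×2
LlGgTt×LLGgTt grid (8·8=64): LLGGTT=2 LLGGTt=4 LLGGtt=2 LLGgTT=4 LLGgTt=8 LLGgtt=4 LLggTT=2 LLggTt=4 LLggtt=2 LlGGTT=2 LlGGTt=4 LlGGtt=2 LlGgTT=4 LlGgTt=8 LlGgtt=4 LlggTT=2 LlggTt=4 Llggtt=2
LlggTT hits 2/64; gcd=2; 2÷2/64÷2 = 1/32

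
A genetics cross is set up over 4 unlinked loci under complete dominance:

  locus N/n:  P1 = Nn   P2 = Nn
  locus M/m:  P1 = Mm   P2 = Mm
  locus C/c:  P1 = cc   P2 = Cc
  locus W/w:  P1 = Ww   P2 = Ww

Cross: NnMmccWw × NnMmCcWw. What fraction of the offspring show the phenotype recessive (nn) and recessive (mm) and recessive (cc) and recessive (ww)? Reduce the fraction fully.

NnMmccWw gametes: NMcW×2, NMcw×2, NmcW×2, Nmcw×2, nMcW×2, nMcw×2, nmcW×2, nmcw×2
NnMmCcWw gametes: NMCW×1, NMCw×1, NMcW×1, NMcw×1, NmCW×1, NmCw×1, NmcW×1, Nmcw×1, nMCW×1, nMCw×1, nMcW×1, nMcw×1, nmCW×1, nmCw×1, nmcW×1, nmcw×1
NnMmccWw×NnMmCcWw grid (16·16=256): NNMMCcWW=2 NNMMCcWw=4 NNMMCcww=2 NNMMccWW=2 NNMMccWw=4 NNMMccww=2 NNMmCcWW=4 NNMmCcWw=8 NNMmCcww=4 NNMmccWW=4 NNMmccWw=8 NNMmccww=4 NNmmCcWW=2 NNmmCcWw=4 NNmmCcww=2 NNmmccWW=2 NNmmccWw=4 NNmmccww=2 NnMMCcWW=4 NnMMCcWw=8 NnMMCcww=4 NnMMccWW=4 NnMMccWw=8 NnMMccww=4 NnMmCcWW=8 NnMmCcWw=16 NnMmCcww=8 NnMmccWW=8 NnMmccWw=16 NnMmccww=8 NnmmCcWW=4 NnmmCcWw=8 NnmmCcww=4 NnmmccWW=4 NnmmccWw=8 Nnmmccww=4 nnMMCcWW=2 nnMMCcWw=4 nnMMCcww=2 nnMMccWW=2 nnMMccWw=4 nnMMccww=2 nnMmCcWW=4 nnMmCcWw=8 nnMmCcww=4 nnMmccWW=4 nnMmccWw=8 nnMmccww=4 nnmmCcWW=2 nnmmCcWw=4 nnmmCcww=2 nnmmccWW=2 nnmmccWw=4 nnmmccww=2
nn mm cc ww hits 2/256; gcd=2; 2÷2/256÷2 = 1/128

P(nn mm cc ww) = 1/128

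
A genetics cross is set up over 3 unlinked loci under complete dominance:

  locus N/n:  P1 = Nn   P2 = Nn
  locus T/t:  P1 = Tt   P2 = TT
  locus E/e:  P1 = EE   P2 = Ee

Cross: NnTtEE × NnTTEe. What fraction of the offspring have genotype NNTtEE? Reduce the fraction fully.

NnTtEE gametes: NTE×2, NtE×2, nTE×2, ntE×2
NnTTEe gametes: NTE×2, NTe×2, nTE×2, nTe×2
NnTtEE×NnTTEe grid (8·8=64): NNTTEE=4 NNTTEe=4 NNTtEE=4 NNTtEe=4 NnTTEE=8 NnTTEe=8 NnTtEE=8 NnTtEe=8 nnTTEE=4 nnTTEe=4 nnTtEE=4 nnTtEe=4
NNTtEE hits 4/64; gcd=4; 4÷4/64÷4 = 1/16

P(NNTtEE) = 1/16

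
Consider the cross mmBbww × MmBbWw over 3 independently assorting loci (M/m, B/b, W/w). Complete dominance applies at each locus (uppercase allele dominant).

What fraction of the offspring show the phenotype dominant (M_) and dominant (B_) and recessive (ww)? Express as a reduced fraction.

mmBbww gametes: mBw×4, mbw×4
MmBbWw gametes: MBW×1, MBw×1, MbW×1, Mbw×1, mBW×1, mBw×1, mbW×1, mbw×1
mmBbww×MmBbWw grid (8·8=64): MmBBWw=4 MmBBww=4 MmBbWw=8 MmBbww=8 MmbbWw=4 Mmbbww=4 mmBBWw=4 mmBBww=4 mmBbWw=8 mmBbww=8 mmbbWw=4 mmbbww=4
M_ B_ ww hits 12/64; gcd=4; 12÷4/64÷4 = 3/16

P(M_ B_ ww) = 3/16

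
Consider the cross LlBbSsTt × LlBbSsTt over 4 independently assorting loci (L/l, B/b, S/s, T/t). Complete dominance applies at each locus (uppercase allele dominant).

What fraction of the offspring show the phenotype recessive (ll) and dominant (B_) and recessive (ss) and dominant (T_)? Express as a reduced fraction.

LlBbSsTt gametes: LBST×1, LBSt×1, LBsT×1, LBst×1, LbST×1, LbSt×1, LbsT×1, Lbst×1, lBST×1, lBSt×1, lBsT×1, lBst×1, lbST×1, lbSt×1, lbsT×1, lbst×1
LlBbSsTt gametes: LBST×1, LBSt×1, LBsT×1, LBst×1, LbST×1, LbSt×1, LbsT×1, Lbst×1, lBST×1, lBSt×1, lBsT×1, lBst×1, lbST×1, lbSt×1, lbsT×1, lbst×1
LlBbSsTt×LlBbSsTt grid (16·16=256): LLBBSSTT=1 LLBBSSTt=2 LLBBSStt=1 LLBBSsTT=2 LLBBSsTt=4 LLBBSstt=2 LLBBssTT=1 LLBBssTt=2 LLBBsstt=1 LLBbSSTT=2 LLBbSSTt=4 LLBbSStt=2 LLBbSsTT=4 LLBbSsTt=8 LLBbSstt=4 LLBbssTT=2 LLBbssTt=4 LLBbsstt=2 LLbbSSTT=1 LLbbSSTt=2 LLbbSStt=1 LLbbSsTT=2 LLbbSsTt=4 LLbbSstt=2 LLbbssTT=1 LLbbssTt=2 LLbbsstt=1 LlBBSSTT=2 LlBBSSTt=4 LlBBSStt=2 LlBBSsTT=4 LlBBSsTt=8 LlBBSstt=4 LlBBssTT=2 LlBBssTt=4 LlBBsstt=2 LlBbSSTT=4 LlBbSSTt=8 LlBbSStt=4 LlBbSsTT=8 LlBbSsTt=16 LlBbSstt=8 LlBbssTT=4 LlBbssTt=8 LlBbsstt=4 LlbbSSTT=2 LlbbSSTt=4 LlbbSStt=2 LlbbSsTT=4 LlbbSsTt=8 LlbbSstt=4 LlbbssTT=2 LlbbssTt=4 Llbbsstt=2 llBBSSTT=1 llBBSSTt=2 llBBSStt=1 llBBSsTT=2 llBBSsTt=4 llBBSstt=2 llBBssTT=1 llBBssTt=2 llBBsstt=1 llBbSSTT=2 llBbSSTt=4 llBbSStt=2 llBbSsTT=4 llBbSsTt=8 llBbSstt=4 llBbssTT=2 llBbssTt=4 llBbsstt=2 llbbSSTT=1 llbbSSTt=2 llbbSStt=1 llbbSsTT=2 llbbSsTt=4 llbbSstt=2 llbbssTT=1 llbbssTt=2 llbbsstt=1
ll B_ ss T_ hits 9/256; gcd=1; 9÷1/256÷1 = 9/256

P(ll B_ ss T_) = 9/256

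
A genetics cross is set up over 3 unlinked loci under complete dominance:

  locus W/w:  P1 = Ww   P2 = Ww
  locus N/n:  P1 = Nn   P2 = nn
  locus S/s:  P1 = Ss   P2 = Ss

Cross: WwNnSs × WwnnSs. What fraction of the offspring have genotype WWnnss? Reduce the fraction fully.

P(WWnnss) = 1/32

WwNnSs gametes: WNS×1, WNs×1, WnS×1, Wns×1, wNS×1, wNs×1, wnS×1, wns×1
WwnnSs gametes: WnS×2, Wns×2, wnS×2, wns×2
WwNnSs×WwnnSs grid (8·8=64): WWNnSS=2 WWNnSs=4 WWNnss=2 WWnnSS=2 WWnnSs=4 WWnnss=2 WwNnSS=4 WwNnSs=8 WwNnss=4 WwnnSS=4 WwnnSs=8 Wwnnss=4 wwNnSS=2 wwNnSs=4 wwNnss=2 wwnnSS=2 wwnnSs=4 wwnnss=2
WWnnss hits 2/64; gcd=2; 2÷2/64÷2 = 1/32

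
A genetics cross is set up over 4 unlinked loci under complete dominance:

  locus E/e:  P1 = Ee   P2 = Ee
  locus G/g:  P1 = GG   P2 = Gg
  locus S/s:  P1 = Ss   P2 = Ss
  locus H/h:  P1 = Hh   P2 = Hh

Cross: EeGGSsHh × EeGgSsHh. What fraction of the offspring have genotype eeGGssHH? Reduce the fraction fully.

P(eeGGssHH) = 1/128

EeGGSsHh gametes: EGSH×2, EGSh×2, EGsH×2, EGsh×2, eGSH×2, eGSh×2, eGsH×2, eGsh×2
EeGgSsHh gametes: EGSH×1, EGSh×1, EGsH×1, EGsh×1, EgSH×1, EgSh×1, EgsH×1, Egsh×1, eGSH×1, eGSh×1, eGsH×1, eGsh×1, egSH×1, egSh×1, egsH×1, egsh×1
EeGGSsHh×EeGgSsHh grid (16·16=256): EEGGSSHH=2 EEGGSSHh=4 EEGGSShh=2 EEGGSsHH=4 EEGGSsHh=8 EEGGSshh=4 EEGGssHH=2 EEGGssHh=4 EEGGsshh=2 EEGgSSHH=2 EEGgSSHh=4 EEGgSShh=2 EEGgSsHH=4 EEGgSsHh=8 EEGgSshh=4 EEGgssHH=2 EEGgssHh=4 EEGgsshh=2 EeGGSSHH=4 EeGGSSHh=8 EeGGSShh=4 EeGGSsHH=8 EeGGSsHh=16 EeGGSshh=8 EeGGssHH=4 EeGGssHh=8 EeGGsshh=4 EeGgSSHH=4 EeGgSSHh=8 EeGgSShh=4 EeGgSsHH=8 EeGgSsHh=16 EeGgSshh=8 EeGgssHH=4 EeGgssHh=8 EeGgsshh=4 eeGGSSHH=2 eeGGSSHh=4 eeGGSShh=2 eeGGSsHH=4 eeGGSsHh=8 eeGGSshh=4 eeGGssHH=2 eeGGssHh=4 eeGGsshh=2 eeGgSSHH=2 eeGgSSHh=4 eeGgSShh=2 eeGgSsHH=4 eeGgSsHh=8 eeGgSshh=4 eeGgssHH=2 eeGgssHh=4 eeGgsshh=2
eeGGssHH hits 2/256; gcd=2; 2÷2/256÷2 = 1/128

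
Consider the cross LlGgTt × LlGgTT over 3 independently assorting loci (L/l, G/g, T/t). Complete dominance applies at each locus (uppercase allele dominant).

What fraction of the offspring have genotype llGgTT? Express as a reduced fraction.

P(llGgTT) = 1/16

LlGgTt gametes: LGT×1, LGt×1, LgT×1, Lgt×1, lGT×1, lGt×1, lgT×1, lgt×1
LlGgTT gametes: LGT×2, LgT×2, lGT×2, lgT×2
LlGgTt×LlGgTT grid (8·8=64): LLGGTT=2 LLGGTt=2 LLGgTT=4 LLGgTt=4 LLggTT=2 LLggTt=2 LlGGTT=4 LlGGTt=4 LlGgTT=8 LlGgTt=8 LlggTT=4 LlggTt=4 llGGTT=2 llGGTt=2 llGgTT=4 llGgTt=4 llggTT=2 llggTt=2
llGgTT hits 4/64; gcd=4; 4÷4/64÷4 = 1/16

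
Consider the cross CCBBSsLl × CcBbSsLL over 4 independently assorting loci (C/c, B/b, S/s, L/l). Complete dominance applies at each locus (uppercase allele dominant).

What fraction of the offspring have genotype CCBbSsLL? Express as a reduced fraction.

P(CCBbSsLL) = 1/16

CCBBSsLl gametes: CBSL×4, CBSl×4, CBsL×4, CBsl×4
CcBbSsLL gametes: CBSL×2, CBsL×2, CbSL×2, CbsL×2, cBSL×2, cBsL×2, cbSL×2, cbsL×2
CCBBSsLl×CcBbSsLL grid (16·16=256): CCBBSSLL=8 CCBBSSLl=8 CCBBSsLL=16 CCBBSsLl=16 CCBBssLL=8 CCBBssLl=8 CCBbSSLL=8 CCBbSSLl=8 CCBbSsLL=16 CCBbSsLl=16 CCBbssLL=8 CCBbssLl=8 CcBBSSLL=8 CcBBSSLl=8 CcBBSsLL=16 CcBBSsLl=16 CcBBssLL=8 CcBBssLl=8 CcBbSSLL=8 CcBbSSLl=8 CcBbSsLL=16 CcBbSsLl=16 CcBbssLL=8 CcBbssLl=8
CCBbSsLL hits 16/256; gcd=16; 16÷16/256÷16 = 1/16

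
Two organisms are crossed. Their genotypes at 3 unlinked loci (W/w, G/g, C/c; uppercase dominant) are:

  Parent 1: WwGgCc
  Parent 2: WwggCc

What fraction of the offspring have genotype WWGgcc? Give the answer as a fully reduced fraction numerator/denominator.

WwGgCc gametes: WGC×1, WGc×1, WgC×1, Wgc×1, wGC×1, wGc×1, wgC×1, wgc×1
WwggCc gametes: WgC×2, Wgc×2, wgC×2, wgc×2
WwGgCc×WwggCc grid (8·8=64): WWGgCC=2 WWGgCc=4 WWGgcc=2 WWggCC=2 WWggCc=4 WWggcc=2 WwGgCC=4 WwGgCc=8 WwGgcc=4 WwggCC=4 WwggCc=8 Wwggcc=4 wwGgCC=2 wwGgCc=4 wwGgcc=2 wwggCC=2 wwggCc=4 wwggcc=2
WWGgcc hits 2/64; gcd=2; 2÷2/64÷2 = 1/32

P(WWGgcc) = 1/32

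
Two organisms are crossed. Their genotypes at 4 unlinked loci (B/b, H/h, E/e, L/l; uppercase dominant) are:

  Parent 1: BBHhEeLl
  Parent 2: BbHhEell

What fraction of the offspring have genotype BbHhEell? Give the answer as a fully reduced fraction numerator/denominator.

BBHhEeLl gametes: BHEL×2, BHEl×2, BHeL×2, BHel×2, BhEL×2, BhEl×2, BheL×2, Bhel×2
BbHhEell gametes: BHEl×2, BHel×2, BhEl×2, Bhel×2, bHEl×2, bHel×2, bhEl×2, bhel×2
BBHhEeLl×BbHhEell grid (16·16=256): BBHHEELl=4 BBHHEEll=4 BBHHEeLl=8 BBHHEell=8 BBHHeeLl=4 BBHHeell=4 BBHhEELl=8 BBHhEEll=8 BBHhEeLl=16 BBHhEell=16 BBHheeLl=8 BBHheell=8 BBhhEELl=4 BBhhEEll=4 BBhhEeLl=8 BBhhEell=8 BBhheeLl=4 BBhheell=4 BbHHEELl=4 BbHHEEll=4 BbHHEeLl=8 BbHHEell=8 BbHHeeLl=4 BbHHeell=4 BbHhEELl=8 BbHhEEll=8 BbHhEeLl=16 BbHhEell=16 BbHheeLl=8 BbHheell=8 BbhhEELl=4 BbhhEEll=4 BbhhEeLl=8 BbhhEell=8 BbhheeLl=4 Bbhheell=4
BbHhEell hits 16/256; gcd=16; 16÷16/256÷16 = 1/16

P(BbHhEell) = 1/16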